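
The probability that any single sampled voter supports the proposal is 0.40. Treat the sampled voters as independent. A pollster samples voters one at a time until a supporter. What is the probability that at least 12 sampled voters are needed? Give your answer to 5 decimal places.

0.00363

Y = number of sampled voters to the first success; geometric, p = 0.40.
P(Y > 11) = P(first 11 all fail) = (1−p)^11 = 0.0036280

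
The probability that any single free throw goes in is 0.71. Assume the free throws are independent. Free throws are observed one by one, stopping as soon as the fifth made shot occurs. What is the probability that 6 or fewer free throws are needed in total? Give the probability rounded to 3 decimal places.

0.442

Finishing within 6 free throws ⇔ at least 5 successes in the first 6. With X ~ Binomial(6, 0.71), P(Y ≤ 6) = 1 − P(X ≤ 4).
  k=0: C(6,0)·0.71^0·0.29^6 = 0.00059
  k=1: C(6,1)·0.71^1·0.29^5 = 0.00874
  k=2: C(6,2)·0.71^2·0.29^4 = 0.05348
  k=3: C(6,3)·0.71^3·0.29^3 = 0.17458
  k=4: C(6,4)·0.71^4·0.29^2 = 0.32057
1 − 0.55796 = 0.44204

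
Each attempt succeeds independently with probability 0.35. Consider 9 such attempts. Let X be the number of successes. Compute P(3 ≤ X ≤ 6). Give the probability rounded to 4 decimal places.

0.6515

X ~ Binomial(9, 0.35); P(3 ≤ X ≤ 6) = Σ C(9,k) p^k (1−p)^(9−k) over k:
  k=3: C(9,3)·0.35^3·0.65^6 = 0.271621
  k=4: C(9,4)·0.35^4·0.65^5 = 0.219386
  k=5: C(9,5)·0.35^5·0.65^4 = 0.118131
  k=6: C(9,6)·0.35^6·0.65^3 = 0.042406
Total = 0.651545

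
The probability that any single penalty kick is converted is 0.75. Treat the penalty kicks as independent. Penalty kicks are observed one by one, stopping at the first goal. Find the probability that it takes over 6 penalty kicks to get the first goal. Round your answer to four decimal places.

0.0002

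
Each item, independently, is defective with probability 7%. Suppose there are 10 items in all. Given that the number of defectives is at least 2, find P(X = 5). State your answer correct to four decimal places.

X ~ Binomial(10, 0.07). Want P(X=5 | X≥2) = P(X=5) / P(X≥2).
P(X=5) = C(10,5)·0.07^5·0.93^5 = 0.000295
P(X≥2) = 1 − 0.483982 − 0.364288 = 0.151730
Ratio = 0.000295 / 0.151730 = 0.001942

0.0019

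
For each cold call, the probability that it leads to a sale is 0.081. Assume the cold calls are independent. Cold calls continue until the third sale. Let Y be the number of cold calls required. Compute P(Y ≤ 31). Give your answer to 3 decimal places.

Finishing within 31 cold calls ⇔ at least 3 successes in the first 31. With X ~ Binomial(31, 0.081), P(Y ≤ 31) = 1 − P(X ≤ 2).
  k=0: C(31,0)·0.081^0·0.919^31 = 0.07291
  k=1: C(31,1)·0.081^1·0.919^30 = 0.19921
  k=2: C(31,2)·0.081^2·0.919^29 = 0.26337
1 − 0.53549 = 0.46451

0.465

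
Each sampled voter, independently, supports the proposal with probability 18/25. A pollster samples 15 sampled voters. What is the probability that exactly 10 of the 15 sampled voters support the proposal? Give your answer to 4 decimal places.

0.1935

X ~ Binomial(n=15, p=0.72).
P(X=10) = C(15,10) · p^10 · (1−p)^5
= 3003 · 0.037439 · 0.001721 = 0.193495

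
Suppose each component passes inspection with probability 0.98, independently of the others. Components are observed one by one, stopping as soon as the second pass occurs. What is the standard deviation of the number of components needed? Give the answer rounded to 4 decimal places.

0.2041

Y = total components until the second success; negative binomial with r=2, p=0.98.
SD(Y) = √[r(1−p)/p²] = √(0.041649) = 0.204082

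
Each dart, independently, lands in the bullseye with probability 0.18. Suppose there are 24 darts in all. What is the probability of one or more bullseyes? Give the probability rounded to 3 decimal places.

0.991

P(at least one) = 1 − P(none) = 1 − (1 − 0.18)^24
= 1 − 0.00854 = 0.99146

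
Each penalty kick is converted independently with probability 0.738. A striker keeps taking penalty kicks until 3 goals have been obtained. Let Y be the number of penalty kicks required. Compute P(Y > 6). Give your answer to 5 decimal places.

Needing more than 6 penalty kicks ⇔ fewer than 3 successes in the first 6. With X ~ Binomial(6, 0.738), P(Y > 6) = P(X ≤ 2).
  k=0: C(6,0)·0.738^0·0.262^6 = 0.0003235
  k=1: C(6,1)·0.738^1·0.262^5 = 0.0054666
  k=2: C(6,2)·0.738^2·0.262^4 = 0.0384954
P(X ≤ 2) = 0.0442854

0.04429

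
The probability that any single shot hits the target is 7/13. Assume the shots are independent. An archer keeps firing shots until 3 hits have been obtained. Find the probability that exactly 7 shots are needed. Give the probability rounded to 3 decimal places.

0.106

Y = trial on which the third success occurs; negative binomial, r=3, p=0.538462.
P(Y=7) = C(6,2) · p^3 · (1−p)^4
= 15 · 0.15612 · 0.045377 = 0.10626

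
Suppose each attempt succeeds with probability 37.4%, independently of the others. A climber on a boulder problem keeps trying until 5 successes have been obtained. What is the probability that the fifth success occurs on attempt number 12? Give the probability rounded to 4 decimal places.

0.0910

Y = trial on which the fifth success occurs; negative binomial, r=5, p=0.374.
P(Y=12) = C(11,4) · p^5 · (1−p)^7
= 330 · 0.0073174 · 0.037672 = 0.090969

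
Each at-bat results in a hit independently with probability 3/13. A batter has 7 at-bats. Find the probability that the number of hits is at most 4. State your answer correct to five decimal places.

0.99102

X ~ Binomial(7, 0.230769); P(X ≤ 4) = Σ C(7,k) p^k (1−p)^(7−k) over k:
  k=0: C(7,0)·0.230769^0·0.769231^7 = 0.1593663
  k=1: C(7,1)·0.230769^1·0.769231^6 = 0.3346693
  k=2: C(7,2)·0.230769^2·0.769231^5 = 0.3012023
  k=3: C(7,3)·0.230769^3·0.769231^4 = 0.1506012
  k=4: C(7,4)·0.230769^4·0.769231^3 = 0.0451804
Total = 0.9910194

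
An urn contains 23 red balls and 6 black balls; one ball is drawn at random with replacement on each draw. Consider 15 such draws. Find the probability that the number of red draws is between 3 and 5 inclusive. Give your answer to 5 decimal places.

X ~ Binomial(15, 0.793103); P(3 ≤ X ≤ 5) = Σ C(15,k) p^k (1−p)^(15−k) over k:
  k=3: C(15,3)·0.793103^3·0.206897^12 = 0.0000014
  k=4: C(15,4)·0.793103^4·0.206897^11 = 0.0000161
  k=5: C(15,5)·0.793103^5·0.206897^10 = 0.0001354
Total = 0.0001529

0.00015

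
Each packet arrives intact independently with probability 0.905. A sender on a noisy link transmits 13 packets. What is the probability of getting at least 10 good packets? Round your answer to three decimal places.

X ~ Binomial(13, 0.905); P(X ≥ 10) = Σ C(13,k) p^k (1−p)^(13−k) over k:
  k=10: C(13,10)·0.905^10·0.095^3 = 0.09037
  k=11: C(13,11)·0.905^11·0.095^2 = 0.23479
  k=12: C(13,12)·0.905^12·0.095^1 = 0.37278
  k=13: C(13,13)·0.905^13·0.095^0 = 0.27317
Total = 0.97110

0.971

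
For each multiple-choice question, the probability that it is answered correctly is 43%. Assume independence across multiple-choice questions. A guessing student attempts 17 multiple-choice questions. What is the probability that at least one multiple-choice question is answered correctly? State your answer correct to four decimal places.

P(at least one) = 1 − P(none) = 1 − (1 − 0.43)^17
= 1 − 0.000071 = 0.999929

0.9999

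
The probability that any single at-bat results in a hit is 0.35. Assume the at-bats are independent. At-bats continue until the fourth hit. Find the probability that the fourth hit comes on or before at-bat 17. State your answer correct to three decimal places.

0.897

Finishing within 17 at-bats ⇔ at least 4 successes in the first 17. With X ~ Binomial(17, 0.35), P(Y ≤ 17) = 1 − P(X ≤ 3).
  k=0: C(17,0)·0.35^0·0.65^17 = 0.00066
  k=1: C(17,1)·0.35^1·0.65^16 = 0.00604
  k=2: C(17,2)·0.35^2·0.65^15 = 0.02602
  k=3: C(17,3)·0.35^3·0.65^14 = 0.07006
1 − 0.10279 = 0.89721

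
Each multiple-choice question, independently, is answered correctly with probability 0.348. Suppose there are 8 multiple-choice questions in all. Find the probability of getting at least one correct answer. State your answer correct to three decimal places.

0.967

P(at least one) = 1 − P(none) = 1 − (1 − 0.348)^8
= 1 − 0.03266 = 0.96734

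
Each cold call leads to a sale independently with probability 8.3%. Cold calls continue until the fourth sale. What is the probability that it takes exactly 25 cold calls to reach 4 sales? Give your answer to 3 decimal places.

0.016

Y = trial on which the fourth success occurs; negative binomial, r=4, p=0.083.
P(Y=25) = C(24,3) · p^4 · (1−p)^21
= 2024 · 4.7458e-05 · 0.16209 = 0.01557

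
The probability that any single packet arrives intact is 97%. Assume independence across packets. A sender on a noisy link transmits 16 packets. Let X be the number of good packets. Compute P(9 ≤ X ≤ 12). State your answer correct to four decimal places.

0.0011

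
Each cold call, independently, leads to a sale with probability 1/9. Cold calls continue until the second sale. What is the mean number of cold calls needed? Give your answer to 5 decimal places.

18.00000

Y = total cold calls until the second success; negative binomial with r=2, p=0.111111.
E[Y] = r / p = 2 / 0.111111 = 18.0000000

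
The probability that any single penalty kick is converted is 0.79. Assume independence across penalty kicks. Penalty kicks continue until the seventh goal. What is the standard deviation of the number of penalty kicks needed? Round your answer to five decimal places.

1.53473

Y = total penalty kicks until the seventh success; negative binomial with r=7, p=0.79.
SD(Y) = √[r(1−p)/p²] = √(2.3553918) = 1.5347286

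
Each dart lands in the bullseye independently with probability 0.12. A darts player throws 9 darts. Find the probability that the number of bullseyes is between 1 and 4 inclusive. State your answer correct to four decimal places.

0.6815

X ~ Binomial(9, 0.12); P(1 ≤ X ≤ 4) = Σ C(9,k) p^k (1−p)^(9−k) over k:
  k=1: C(9,1)·0.12^1·0.88^8 = 0.388405
  k=2: C(9,2)·0.12^2·0.88^7 = 0.211857
  k=3: C(9,3)·0.12^3·0.88^6 = 0.067409
  k=4: C(9,4)·0.12^4·0.88^5 = 0.013788
Total = 0.681460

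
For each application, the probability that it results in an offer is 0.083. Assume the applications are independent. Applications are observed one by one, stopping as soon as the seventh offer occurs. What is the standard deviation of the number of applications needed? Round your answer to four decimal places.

Y = total applications until the seventh success; negative binomial with r=7, p=0.083.
SD(Y) = √[r(1−p)/p²] = √(931.775294) = 30.524995

30.5250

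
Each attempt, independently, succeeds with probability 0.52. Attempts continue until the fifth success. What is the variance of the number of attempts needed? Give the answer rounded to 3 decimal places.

8.876

Y = total attempts until the fifth success; negative binomial with r=5, p=0.52.
Var(Y) = r(1−p)/p² = 5·0.48 / 0.52² = 8.87574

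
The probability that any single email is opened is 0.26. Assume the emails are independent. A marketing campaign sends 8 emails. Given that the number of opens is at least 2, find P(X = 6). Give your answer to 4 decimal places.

X ~ Binomial(8, 0.26). Want P(X=6 | X≥2) = P(X=6) / P(X≥2).
P(X=6) = C(8,6)·0.26^6·0.74^2 = 0.004737
P(X≥2) = 1 − 0.089919 − 0.252747 = 0.657334
Ratio = 0.004737 / 0.657334 = 0.007206

0.0072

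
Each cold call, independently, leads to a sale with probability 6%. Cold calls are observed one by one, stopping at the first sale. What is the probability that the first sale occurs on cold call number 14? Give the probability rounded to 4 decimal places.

0.0268

Geometric (trials to first success), p = 0.06.
P(Y = 14) = (1−p)^13 · p = 0.44737 · 0.06 = 0.026842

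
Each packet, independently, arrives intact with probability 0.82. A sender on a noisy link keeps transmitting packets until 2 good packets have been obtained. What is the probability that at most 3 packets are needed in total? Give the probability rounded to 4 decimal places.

0.9145

Finishing within 3 packets ⇔ at least 2 successes in the first 3. With X ~ Binomial(3, 0.82), P(Y ≤ 3) = 1 − P(X ≤ 1).
  k=0: C(3,0)·0.82^0·0.18^3 = 0.005832
  k=1: C(3,1)·0.82^1·0.18^2 = 0.079704
1 − 0.085536 = 0.914464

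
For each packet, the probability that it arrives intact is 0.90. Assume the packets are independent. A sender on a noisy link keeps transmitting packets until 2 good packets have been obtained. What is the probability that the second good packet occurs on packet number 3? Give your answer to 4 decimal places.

0.1620

Y = trial on which the second success occurs; negative binomial, r=2, p=0.90.
P(Y=3) = C(2,1) · p^2 · (1−p)^1
= 2 · 0.81 · 0.1 = 0.162000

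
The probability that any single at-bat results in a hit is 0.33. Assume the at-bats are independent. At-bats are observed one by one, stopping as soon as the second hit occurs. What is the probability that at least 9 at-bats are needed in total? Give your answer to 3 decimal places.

Needing more than 8 at-bats ⇔ fewer than 2 successes in the first 8. With X ~ Binomial(8, 0.33), P(Y > 8) = P(X ≤ 1).
  k=0: C(8,0)·0.33^0·0.67^8 = 0.04061
  k=1: C(8,1)·0.33^1·0.67^7 = 0.16000
P(X ≤ 1) = 0.20061

0.201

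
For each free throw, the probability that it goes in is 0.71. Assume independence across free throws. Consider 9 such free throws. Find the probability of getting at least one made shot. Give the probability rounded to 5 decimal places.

P(at least one) = 1 − P(none) = 1 − (1 − 0.71)^9
= 1 − 0.0000145 = 0.9999855

0.99999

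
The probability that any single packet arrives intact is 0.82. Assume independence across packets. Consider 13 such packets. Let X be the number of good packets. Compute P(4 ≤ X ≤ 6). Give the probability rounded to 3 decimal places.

X ~ Binomial(13, 0.82); P(4 ≤ X ≤ 6) = Σ C(13,k) p^k (1−p)^(13−k) over k:
  k=4: C(13,4)·0.82^4·0.18^9 = 0.00006
  k=5: C(13,5)·0.82^5·0.18^8 = 0.00053
  k=6: C(13,6)·0.82^6·0.18^7 = 0.00319
Total = 0.00378

0.004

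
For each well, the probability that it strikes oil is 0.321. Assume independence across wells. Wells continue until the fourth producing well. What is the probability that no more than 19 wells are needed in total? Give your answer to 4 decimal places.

0.9038

Finishing within 19 wells ⇔ at least 4 successes in the first 19. With X ~ Binomial(19, 0.321), P(Y ≤ 19) = 1 − P(X ≤ 3).
  k=0: C(19,0)·0.321^0·0.679^19 = 0.000639
  k=1: C(19,1)·0.321^1·0.679^18 = 0.005740
  k=2: C(19,2)·0.321^2·0.679^17 = 0.024423
  k=3: C(19,3)·0.321^3·0.679^16 = 0.065427
1 − 0.096228 = 0.903772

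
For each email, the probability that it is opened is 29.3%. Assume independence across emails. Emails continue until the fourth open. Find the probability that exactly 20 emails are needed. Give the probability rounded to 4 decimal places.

Y = trial on which the fourth success occurs; negative binomial, r=4, p=0.293.
P(Y=20) = C(19,3) · p^4 · (1−p)^16
= 969 · 0.0073701 · 0.0038968 = 0.027829

0.0278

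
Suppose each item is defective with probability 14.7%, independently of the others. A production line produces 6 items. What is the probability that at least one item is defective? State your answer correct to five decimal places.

0.61479

P(at least one) = 1 − P(none) = 1 − (1 − 0.147)^6
= 1 − 0.3852070 = 0.6147930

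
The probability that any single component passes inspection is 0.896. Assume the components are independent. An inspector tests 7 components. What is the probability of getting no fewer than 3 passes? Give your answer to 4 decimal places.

X ~ Binomial(7, 0.896); P(X ≥ 3) = Σ C(7,k) p^k (1−p)^(7−k) over k:
  k=3: C(7,3)·0.896^3·0.104^4 = 0.002945
  k=4: C(7,4)·0.896^4·0.104^3 = 0.025375
  k=5: C(7,5)·0.896^5·0.104^2 = 0.131167
  k=6: C(7,6)·0.896^6·0.104^1 = 0.376686
  k=7: C(7,7)·0.896^7·0.104^0 = 0.463613
Total = 0.999787

0.9998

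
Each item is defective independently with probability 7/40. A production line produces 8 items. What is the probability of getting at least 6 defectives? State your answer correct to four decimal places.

0.0006

X ~ Binomial(8, 0.175); P(X ≥ 6) = Σ C(8,k) p^k (1−p)^(8−k) over k:
  k=6: C(8,6)·0.175^6·0.825^2 = 0.000547
  k=7: C(8,7)·0.175^7·0.825^1 = 0.000033
  k=8: C(8,8)·0.175^8·0.825^0 = 0.000001
Total = 0.000581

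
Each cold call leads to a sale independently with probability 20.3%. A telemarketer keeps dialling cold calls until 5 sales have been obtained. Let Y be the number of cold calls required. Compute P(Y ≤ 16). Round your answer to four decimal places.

0.2108

Finishing within 16 cold calls ⇔ at least 5 successes in the first 16. With X ~ Binomial(16, 0.203), P(Y ≤ 16) = 1 − P(X ≤ 4).
  k=0: C(16,0)·0.203^0·0.797^16 = 0.026505
  k=1: C(16,1)·0.203^1·0.797^15 = 0.108017
  k=2: C(16,2)·0.203^2·0.797^14 = 0.206343
  k=3: C(16,3)·0.203^3·0.797^13 = 0.245264
  k=4: C(16,4)·0.203^4·0.797^12 = 0.203028
1 − 0.789157 = 0.210843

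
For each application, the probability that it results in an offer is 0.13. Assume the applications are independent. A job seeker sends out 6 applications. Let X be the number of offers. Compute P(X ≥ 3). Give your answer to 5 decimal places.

0.03238

X ~ Binomial(6, 0.13); P(X ≥ 3) = Σ C(6,k) p^k (1−p)^(6−k) over k:
  k=3: C(6,3)·0.13^3·0.87^3 = 0.0289346
  k=4: C(6,4)·0.13^4·0.87^2 = 0.0032427
  k=5: C(6,5)·0.13^5·0.87^1 = 0.0001938
  k=6: C(6,6)·0.13^6·0.87^0 = 0.0000048
Total = 0.0323759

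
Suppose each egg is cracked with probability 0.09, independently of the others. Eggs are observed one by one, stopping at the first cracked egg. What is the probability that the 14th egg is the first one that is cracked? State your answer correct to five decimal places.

0.02641

Geometric (trials to first success), p = 0.09.
P(Y = 14) = (1−p)^13 · p = 0.29345 · 0.09 = 0.0264107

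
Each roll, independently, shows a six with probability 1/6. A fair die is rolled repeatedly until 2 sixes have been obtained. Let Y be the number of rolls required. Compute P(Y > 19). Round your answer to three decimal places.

0.150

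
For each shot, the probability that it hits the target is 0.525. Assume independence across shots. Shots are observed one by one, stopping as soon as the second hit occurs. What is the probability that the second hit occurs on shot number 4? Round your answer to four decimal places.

0.1866

Y = trial on which the second success occurs; negative binomial, r=2, p=0.525.
P(Y=4) = C(3,1) · p^2 · (1−p)^2
= 3 · 0.27563 · 0.22562 = 0.186564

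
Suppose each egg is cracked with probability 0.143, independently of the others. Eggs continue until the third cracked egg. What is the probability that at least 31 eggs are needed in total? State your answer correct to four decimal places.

0.1768

Needing more than 30 eggs ⇔ fewer than 3 successes in the first 30. With X ~ Binomial(30, 0.143), P(Y > 30) = P(X ≤ 2).
  k=0: C(30,0)·0.143^0·0.857^30 = 0.009759
  k=1: C(30,1)·0.143^1·0.857^29 = 0.048854
  k=2: C(30,2)·0.143^2·0.857^28 = 0.118202
P(X ≤ 2) = 0.176815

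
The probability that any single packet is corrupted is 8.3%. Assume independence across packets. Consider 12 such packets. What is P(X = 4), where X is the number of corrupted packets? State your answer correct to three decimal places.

0.012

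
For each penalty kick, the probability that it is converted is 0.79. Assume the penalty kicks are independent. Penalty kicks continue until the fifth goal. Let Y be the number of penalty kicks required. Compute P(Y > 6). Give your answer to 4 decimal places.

0.3692

Needing more than 6 penalty kicks ⇔ fewer than 5 successes in the first 6. With X ~ Binomial(6, 0.79), P(Y > 6) = P(X ≤ 4).
  k=0: C(6,0)·0.79^0·0.21^6 = 0.000086
  k=1: C(6,1)·0.79^1·0.21^5 = 0.001936
  k=2: C(6,2)·0.79^2·0.21^4 = 0.018206
  k=3: C(6,3)·0.79^3·0.21^3 = 0.091321
  k=4: C(6,4)·0.79^4·0.21^2 = 0.257655
P(X ≤ 4) = 0.369203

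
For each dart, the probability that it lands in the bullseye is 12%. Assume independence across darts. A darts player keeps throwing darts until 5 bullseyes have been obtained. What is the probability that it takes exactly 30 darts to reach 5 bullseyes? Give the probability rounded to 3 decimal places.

0.024

Y = trial on which the fifth success occurs; negative binomial, r=5, p=0.12.
P(Y=30) = C(29,4) · p^5 · (1−p)^25
= 23751 · 2.4883e-05 · 0.040932 = 0.02419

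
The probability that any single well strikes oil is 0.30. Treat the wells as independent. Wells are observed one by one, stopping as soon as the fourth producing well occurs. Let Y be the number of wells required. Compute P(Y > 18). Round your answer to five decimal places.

Needing more than 18 wells ⇔ fewer than 4 successes in the first 18. With X ~ Binomial(18, 0.30), P(Y > 18) = P(X ≤ 3).
  k=0: C(18,0)·0.30^0·0.70^18 = 0.0016284
  k=1: C(18,1)·0.30^1·0.70^17 = 0.0125620
  k=2: C(18,2)·0.30^2·0.70^16 = 0.0457617
  k=3: C(18,3)·0.30^3·0.70^15 = 0.1045983
P(X ≤ 3) = 0.1645505

0.16455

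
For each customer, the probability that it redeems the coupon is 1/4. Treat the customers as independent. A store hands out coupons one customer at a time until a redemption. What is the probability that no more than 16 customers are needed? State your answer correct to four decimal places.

0.9900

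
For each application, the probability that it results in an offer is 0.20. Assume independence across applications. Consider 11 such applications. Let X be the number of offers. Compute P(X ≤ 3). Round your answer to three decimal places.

X ~ Binomial(11, 0.20); P(X ≤ 3) = Σ C(11,k) p^k (1−p)^(11−k) over k:
  k=0: C(11,0)·0.20^0·0.80^11 = 0.08590
  k=1: C(11,1)·0.20^1·0.80^10 = 0.23622
  k=2: C(11,2)·0.20^2·0.80^9 = 0.29528
  k=3: C(11,3)·0.20^3·0.80^8 = 0.22146
Total = 0.83886

0.839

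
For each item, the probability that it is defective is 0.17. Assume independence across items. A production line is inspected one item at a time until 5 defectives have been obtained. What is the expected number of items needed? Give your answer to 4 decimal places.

Y = total items until the fifth success; negative binomial with r=5, p=0.17.
E[Y] = r / p = 5 / 0.17 = 29.411765

29.4118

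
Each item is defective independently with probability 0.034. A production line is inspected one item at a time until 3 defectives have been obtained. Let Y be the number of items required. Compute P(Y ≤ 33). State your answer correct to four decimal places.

Finishing within 33 items ⇔ at least 3 successes in the first 33. With X ~ Binomial(33, 0.034), P(Y ≤ 33) = 1 − P(X ≤ 2).
  k=0: C(33,0)·0.034^0·0.966^33 = 0.319334
  k=1: C(33,1)·0.034^1·0.966^32 = 0.370903
  k=2: C(33,2)·0.034^2·0.966^31 = 0.208873
1 − 0.899111 = 0.100889

0.1009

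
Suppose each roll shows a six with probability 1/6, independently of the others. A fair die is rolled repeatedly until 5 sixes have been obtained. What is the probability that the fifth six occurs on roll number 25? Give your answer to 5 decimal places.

0.03564

Y = trial on which the fifth success occurs; negative binomial, r=5, p=0.166667.
P(Y=25) = C(24,4) · p^5 · (1−p)^20
= 10626 · 0.0001286 · 0.026084 = 0.0356442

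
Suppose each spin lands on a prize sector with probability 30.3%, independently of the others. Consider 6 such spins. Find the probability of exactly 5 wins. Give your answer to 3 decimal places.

X ~ Binomial(n=6, p=0.303).
P(X=5) = C(6,5) · p^5 · (1−p)^1
= 6 · 0.002554 · 0.697 = 0.01068

0.011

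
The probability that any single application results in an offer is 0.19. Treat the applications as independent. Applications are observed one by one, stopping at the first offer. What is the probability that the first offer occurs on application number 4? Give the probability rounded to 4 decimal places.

0.1010

Geometric (trials to first success), p = 0.19.
P(Y = 4) = (1−p)^3 · p = 0.53144 · 0.19 = 0.100974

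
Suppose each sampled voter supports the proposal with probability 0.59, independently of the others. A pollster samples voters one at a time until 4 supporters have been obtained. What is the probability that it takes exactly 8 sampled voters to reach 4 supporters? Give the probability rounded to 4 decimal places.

Y = trial on which the fourth success occurs; negative binomial, r=4, p=0.59.
P(Y=8) = C(7,3) · p^4 · (1−p)^4
= 35 · 0.12117 · 0.028258 = 0.119843

0.1198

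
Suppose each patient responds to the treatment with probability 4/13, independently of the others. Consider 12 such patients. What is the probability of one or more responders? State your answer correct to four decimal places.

0.9879

P(at least one) = 1 − P(none) = 1 − (1 − 0.307692)^12
= 1 − 0.012122 = 0.987878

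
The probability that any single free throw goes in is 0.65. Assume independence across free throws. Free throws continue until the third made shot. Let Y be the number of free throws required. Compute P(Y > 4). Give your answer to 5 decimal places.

0.43702

Needing more than 4 free throws ⇔ fewer than 3 successes in the first 4. With X ~ Binomial(4, 0.65), P(Y > 4) = P(X ≤ 2).
  k=0: C(4,0)·0.65^0·0.35^4 = 0.0150063
  k=1: C(4,1)·0.65^1·0.35^3 = 0.1114750
  k=2: C(4,2)·0.65^2·0.35^2 = 0.3105375
P(X ≤ 2) = 0.4370188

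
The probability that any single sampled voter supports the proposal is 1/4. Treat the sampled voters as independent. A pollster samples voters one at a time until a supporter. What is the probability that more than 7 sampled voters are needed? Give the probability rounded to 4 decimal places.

Y = number of sampled voters to the first success; geometric, p = 0.25.
P(Y > 7) = P(first 7 all fail) = (1−p)^7 = 0.133484

0.1335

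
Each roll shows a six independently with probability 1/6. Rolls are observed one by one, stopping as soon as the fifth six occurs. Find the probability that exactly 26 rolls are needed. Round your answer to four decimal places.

Y = trial on which the fifth success occurs; negative binomial, r=5, p=0.166667.
P(Y=26) = C(25,4) · p^5 · (1−p)^21
= 12650 · 0.0001286 · 0.021737 = 0.035361

0.0354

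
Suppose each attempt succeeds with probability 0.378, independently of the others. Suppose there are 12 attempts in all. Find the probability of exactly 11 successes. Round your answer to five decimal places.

X ~ Binomial(n=12, p=0.378).
P(X=11) = C(12,11) · p^11 · (1−p)^1
= 12 · 2.2512e-05 · 0.622 = 0.0001680

0.00017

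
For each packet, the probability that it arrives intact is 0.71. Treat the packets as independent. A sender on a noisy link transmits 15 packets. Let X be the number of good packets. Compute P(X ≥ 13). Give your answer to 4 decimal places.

0.1447

X ~ Binomial(15, 0.71); P(X ≥ 13) = Σ C(15,k) p^k (1−p)^(15−k) over k:
  k=13: C(15,13)·0.71^13·0.29^2 = 0.102883
  k=14: C(15,14)·0.71^14·0.29^1 = 0.035984
  k=15: C(15,15)·0.71^15·0.29^0 = 0.005873
Total = 0.144740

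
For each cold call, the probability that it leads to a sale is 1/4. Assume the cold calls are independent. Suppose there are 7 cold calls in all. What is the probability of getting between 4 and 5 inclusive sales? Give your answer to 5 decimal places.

0.06921

X ~ Binomial(7, 0.25); P(4 ≤ X ≤ 5) = Σ C(7,k) p^k (1−p)^(7−k) over k:
  k=4: C(7,4)·0.25^4·0.75^3 = 0.0576782
  k=5: C(7,5)·0.25^5·0.75^2 = 0.0115356
Total = 0.0692139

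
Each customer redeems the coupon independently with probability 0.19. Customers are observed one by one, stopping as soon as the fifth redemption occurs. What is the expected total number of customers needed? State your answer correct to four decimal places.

26.3158

Y = total customers until the fifth success; negative binomial with r=5, p=0.19.
E[Y] = r / p = 5 / 0.19 = 26.315789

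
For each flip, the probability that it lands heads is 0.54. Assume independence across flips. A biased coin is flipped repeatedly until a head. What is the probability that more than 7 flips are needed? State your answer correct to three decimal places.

Y = number of flips to the first success; geometric, p = 0.54.
P(Y > 7) = P(first 7 all fail) = (1−p)^7 = 0.00436

0.004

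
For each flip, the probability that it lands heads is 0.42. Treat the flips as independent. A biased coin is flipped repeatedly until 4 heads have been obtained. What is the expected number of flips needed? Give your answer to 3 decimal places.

Y = total flips until the fourth success; negative binomial with r=4, p=0.42.
E[Y] = r / p = 4 / 0.42 = 9.52381

9.524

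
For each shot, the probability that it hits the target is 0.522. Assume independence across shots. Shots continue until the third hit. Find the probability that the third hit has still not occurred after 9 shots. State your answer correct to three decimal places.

Needing more than 9 shots ⇔ fewer than 3 successes in the first 9. With X ~ Binomial(9, 0.522), P(Y > 9) = P(X ≤ 2).
  k=0: C(9,0)·0.522^0·0.478^9 = 0.00130
  k=1: C(9,1)·0.522^1·0.478^8 = 0.01280
  k=2: C(9,2)·0.522^2·0.478^7 = 0.05593
P(X ≤ 2) = 0.07004

0.070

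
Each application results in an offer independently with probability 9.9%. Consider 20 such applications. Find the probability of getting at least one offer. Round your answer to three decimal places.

P(at least one) = 1 − P(none) = 1 − (1 − 0.099)^20
= 1 − 0.12431 = 0.87569

0.876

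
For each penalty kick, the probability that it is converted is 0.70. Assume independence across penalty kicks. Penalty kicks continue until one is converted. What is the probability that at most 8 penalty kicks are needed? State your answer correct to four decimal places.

Y = number of penalty kicks to the first success; geometric, p = 0.70.
P(Y ≤ 8) = 1 − (1−p)^8 = 1 − 0.000066 = 0.999934

0.9999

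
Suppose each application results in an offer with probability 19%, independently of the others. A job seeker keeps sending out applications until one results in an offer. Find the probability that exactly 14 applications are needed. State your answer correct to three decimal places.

0.012

Geometric (trials to first success), p = 0.19.
P(Y = 14) = (1−p)^13 · p = 0.064611 · 0.19 = 0.01228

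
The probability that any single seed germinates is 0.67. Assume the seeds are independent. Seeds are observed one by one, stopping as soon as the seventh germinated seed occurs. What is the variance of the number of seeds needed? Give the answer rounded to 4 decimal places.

5.1459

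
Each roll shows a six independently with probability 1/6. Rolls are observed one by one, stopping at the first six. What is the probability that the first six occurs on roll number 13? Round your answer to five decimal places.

0.01869

Geometric (trials to first success), p = 0.166667.
P(Y = 13) = (1−p)^12 · p = 0.11216 · 0.166667 = 0.0186928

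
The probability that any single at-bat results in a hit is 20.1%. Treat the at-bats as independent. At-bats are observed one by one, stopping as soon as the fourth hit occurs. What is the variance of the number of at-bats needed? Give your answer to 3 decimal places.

Y = total at-bats until the fourth success; negative binomial with r=4, p=0.201.
Var(Y) = r(1−p)/p² = 4·0.799 / 0.201² = 79.10695

79.107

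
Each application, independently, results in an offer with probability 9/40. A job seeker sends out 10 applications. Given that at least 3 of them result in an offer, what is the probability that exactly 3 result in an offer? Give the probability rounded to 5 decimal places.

X ~ Binomial(10, 0.225). Want P(X=3 | X≥3) = P(X=3) / P(X≥3).
P(X=3) = C(10,3)·0.225^3·0.775^7 = 0.2295307
P(X≥3) = 1 − 0.0781658 − 0.2269331 − 0.2964771 = 0.3984239
Ratio = 0.2295307 / 0.3984239 = 0.5760966

0.57610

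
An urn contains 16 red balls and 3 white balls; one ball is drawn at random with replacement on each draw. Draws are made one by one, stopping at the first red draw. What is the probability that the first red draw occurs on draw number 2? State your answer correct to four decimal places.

Geometric (trials to first success), p = 0.842105.
P(Y = 2) = (1−p)^1 · p = 0.15789 · 0.842105 = 0.132964

0.1330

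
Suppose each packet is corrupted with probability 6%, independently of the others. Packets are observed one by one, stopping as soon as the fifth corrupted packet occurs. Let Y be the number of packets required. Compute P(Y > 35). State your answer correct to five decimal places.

0.94372

Needing more than 35 packets ⇔ fewer than 5 successes in the first 35. With X ~ Binomial(35, 0.06), P(Y > 35) = P(X ≤ 4).
  k=0: C(35,0)·0.06^0·0.94^35 = 0.1146766
  k=1: C(35,1)·0.06^1·0.94^34 = 0.2561924
  k=2: C(35,2)·0.06^2·0.94^33 = 0.2779961
  k=3: C(35,3)·0.06^3·0.94^32 = 0.1951887
  k=4: C(35,4)·0.06^4·0.94^31 = 0.0996708
P(X ≤ 4) = 0.9437247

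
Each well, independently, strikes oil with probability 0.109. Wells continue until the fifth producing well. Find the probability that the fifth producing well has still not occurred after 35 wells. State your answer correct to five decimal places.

Needing more than 35 wells ⇔ fewer than 5 successes in the first 35. With X ~ Binomial(35, 0.109), P(Y > 35) = P(X ≤ 4).
  k=0: C(35,0)·0.109^0·0.891^35 = 0.0176084
  k=1: C(35,1)·0.109^1·0.891^34 = 0.0753939
  k=2: C(35,2)·0.109^2·0.891^33 = 0.1567957
  k=3: C(35,3)·0.109^3·0.891^32 = 0.2109967
  k=4: C(35,4)·0.109^4·0.891^31 = 0.2064973
P(X ≤ 4) = 0.6672921

0.66729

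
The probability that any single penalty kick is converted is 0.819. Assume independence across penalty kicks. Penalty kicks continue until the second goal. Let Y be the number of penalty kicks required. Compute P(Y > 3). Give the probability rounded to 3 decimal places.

Needing more than 3 penalty kicks ⇔ fewer than 2 successes in the first 3. With X ~ Binomial(3, 0.819), P(Y > 3) = P(X ≤ 1).
  k=0: C(3,0)·0.819^0·0.181^3 = 0.00593
  k=1: C(3,1)·0.819^1·0.181^2 = 0.08049
P(X ≤ 1) = 0.08642

0.086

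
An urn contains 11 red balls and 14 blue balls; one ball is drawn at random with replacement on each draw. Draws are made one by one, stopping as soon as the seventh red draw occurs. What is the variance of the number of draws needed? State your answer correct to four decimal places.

20.2479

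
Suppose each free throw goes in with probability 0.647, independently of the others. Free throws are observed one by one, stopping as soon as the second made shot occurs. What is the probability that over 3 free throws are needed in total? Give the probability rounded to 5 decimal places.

0.28585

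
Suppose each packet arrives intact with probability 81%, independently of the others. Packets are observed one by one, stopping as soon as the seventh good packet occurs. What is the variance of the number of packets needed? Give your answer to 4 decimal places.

Y = total packets until the seventh success; negative binomial with r=7, p=0.81.
Var(Y) = r(1−p)/p² = 7·0.19 / 0.81² = 2.027130

2.0271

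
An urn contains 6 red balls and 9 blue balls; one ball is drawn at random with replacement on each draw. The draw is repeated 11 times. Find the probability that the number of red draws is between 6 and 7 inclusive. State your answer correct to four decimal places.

X ~ Binomial(11, 0.40); P(6 ≤ X ≤ 7) = Σ C(11,k) p^k (1−p)^(11−k) over k:
  k=6: C(11,6)·0.40^6·0.60^5 = 0.147149
  k=7: C(11,7)·0.40^7·0.60^4 = 0.070071
Total = 0.217220

0.2172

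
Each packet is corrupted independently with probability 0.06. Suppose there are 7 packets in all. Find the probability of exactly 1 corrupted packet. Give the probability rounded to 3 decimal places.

0.290

X ~ Binomial(n=7, p=0.06).
P(X=1) = C(7,1) · p^1 · (1−p)^6
= 7 · 0.06 · 0.68987 = 0.28975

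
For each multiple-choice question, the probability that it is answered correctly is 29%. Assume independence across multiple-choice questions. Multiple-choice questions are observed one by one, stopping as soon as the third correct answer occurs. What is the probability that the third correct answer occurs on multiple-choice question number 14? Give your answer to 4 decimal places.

0.0440

Y = trial on which the third success occurs; negative binomial, r=3, p=0.29.
P(Y=14) = C(13,2) · p^3 · (1−p)^11
= 78 · 0.024389 · 0.023112 = 0.043967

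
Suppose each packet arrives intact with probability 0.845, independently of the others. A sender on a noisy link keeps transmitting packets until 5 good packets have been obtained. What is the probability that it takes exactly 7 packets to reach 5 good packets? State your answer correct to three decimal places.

Y = trial on which the fifth success occurs; negative binomial, r=5, p=0.845.
P(Y=7) = C(6,4) · p^5 · (1−p)^2
= 15 · 0.43081 · 0.024025 = 0.15525

0.155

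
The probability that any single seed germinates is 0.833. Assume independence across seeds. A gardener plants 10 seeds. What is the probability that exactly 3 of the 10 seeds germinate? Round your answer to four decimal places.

X ~ Binomial(n=10, p=0.833).
P(X=3) = C(10,3) · p^3 · (1−p)^7
= 120 · 0.57801 · 3.6226e-06 = 0.000251

0.0003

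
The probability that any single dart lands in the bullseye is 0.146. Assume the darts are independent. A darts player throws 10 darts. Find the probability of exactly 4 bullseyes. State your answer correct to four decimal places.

X ~ Binomial(n=10, p=0.146).
P(X=4) = C(10,4) · p^4 · (1−p)^6
= 210 · 0.00045437 · 0.38792 = 0.037015

0.0370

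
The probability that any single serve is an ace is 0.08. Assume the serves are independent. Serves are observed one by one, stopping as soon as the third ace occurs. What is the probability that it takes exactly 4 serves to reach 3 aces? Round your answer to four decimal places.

Y = trial on which the third success occurs; negative binomial, r=3, p=0.08.
P(Y=4) = C(3,2) · p^3 · (1−p)^1
= 3 · 0.000512 · 0.92 = 0.001413

0.0014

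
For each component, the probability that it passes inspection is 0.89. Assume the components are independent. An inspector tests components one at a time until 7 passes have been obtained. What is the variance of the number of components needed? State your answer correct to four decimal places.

0.9721

Y = total components until the seventh success; negative binomial with r=7, p=0.89.
Var(Y) = r(1−p)/p² = 7·0.11 / 0.89² = 0.972099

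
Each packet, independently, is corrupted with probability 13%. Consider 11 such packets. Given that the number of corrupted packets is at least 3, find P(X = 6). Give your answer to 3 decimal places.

X ~ Binomial(11, 0.13). Want P(X=6 | X≥3) = P(X=6) / P(X≥3).
P(X=6) = C(11,6)·0.13^6·0.87^5 = 0.00111
P(X≥3) = 1 − 0.21613 − 0.35525 − 0.26541 = 0.16321
Ratio = 0.00111 / 0.16321 = 0.00681

0.007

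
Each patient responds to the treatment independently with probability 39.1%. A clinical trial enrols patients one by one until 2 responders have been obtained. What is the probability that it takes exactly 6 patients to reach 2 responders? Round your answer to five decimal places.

0.10515

Y = trial on which the second success occurs; negative binomial, r=2, p=0.391.
P(Y=6) = C(5,1) · p^2 · (1−p)^4
= 5 · 0.15288 · 0.13755 = 0.1051460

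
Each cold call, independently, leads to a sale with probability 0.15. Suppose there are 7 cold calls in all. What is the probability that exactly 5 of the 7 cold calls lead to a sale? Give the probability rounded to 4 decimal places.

X ~ Binomial(n=7, p=0.15).
P(X=5) = C(7,5) · p^5 · (1−p)^2
= 21 · 7.5937e-05 · 0.7225 = 0.001152

0.0012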